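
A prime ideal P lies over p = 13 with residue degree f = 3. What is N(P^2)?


N(P^a) = p^(a*f)
= 13^(2*3)
= 13^6
= 4826809

4826809


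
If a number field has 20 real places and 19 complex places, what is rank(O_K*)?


By Dirichlet's unit theorem:
rank = r1 + r2 - 1
= 20 + 19 - 1
= 38

38


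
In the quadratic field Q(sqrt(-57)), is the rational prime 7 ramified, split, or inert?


K = Q(sqrt(-57)). Since d mod 4 = 3, disc(K) = -228.
Check p | disc: -228 mod 7 = 3.
p does not divide disc. Compute Legendre symbol (d/p):
6^((7-1)/2) mod 7 = -1
(d/p) = -1, so p is inert: (p) stays prime with e=1, f=2, g=1.
Therefore p is inert.

inert


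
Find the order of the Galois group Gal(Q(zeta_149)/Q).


|Gal(Q(zeta_149)/Q)| = phi(149)
= 148

148


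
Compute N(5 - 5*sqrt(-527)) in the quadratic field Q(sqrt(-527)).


N(a + b*sqrt(d)) = a^2 - d*b^2
= (5)^2 - (-527)*(-5)^2
= 25 + 13175
= 13200

13200


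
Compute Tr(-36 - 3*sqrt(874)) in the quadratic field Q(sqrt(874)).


Tr(a + b*sqrt(d)) = (a + b*sqrt(d)) + (a - b*sqrt(d)) = 2a
= 2 * (-36)
= -72

-72


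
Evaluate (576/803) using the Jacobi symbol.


Compute (576/803) via quadratic reciprocity:
  pull out 2: (2/803) = -1  (since 803 mod 8 = 3)
  pull out 2: (2/803) = -1  (since 803 mod 8 = 3)
  pull out 2: (2/803) = -1  (since 803 mod 8 = 3)
  pull out 2: (2/803) = -1  (since 803 mod 8 = 3)
  pull out 2: (2/803) = -1  (since 803 mod 8 = 3)
  pull out 2: (2/803) = -1  (since 803 mod 8 = 3)
  reciprocity: (9/803) -> +(803/9)
  reduce: (2/9)
  pull out 2: (2/9) = +1  (since 9 mod 8 = 1)
  (1/9) = 1
Product of signs = 1

1


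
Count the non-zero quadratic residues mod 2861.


For prime p, the number of non-zero quadratic residues is (p-1)/2.
= (2861-1)/2
= 1430

1430


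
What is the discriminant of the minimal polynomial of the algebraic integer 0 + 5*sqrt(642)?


The element 0 + 5*sqrt(642) has minimal polynomial:
x^2 + 0*x - 16050
Discriminant = (0)^2 - 4*(-16050)
= 0 + 64200
= 64200

64200


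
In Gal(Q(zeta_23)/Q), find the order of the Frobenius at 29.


The Frobenius at p in Gal(Q(zeta_n)/Q) = (Z/nZ)* is the class of p, so its order is ord_23(29), the smallest k >= 1 with 29^k = 1 mod 23.
n = 23 = 23, phi(23) = 22; the order divides phi(n).
Divisors of 22: 1, 2, 11, 22
Repeated squaring mod 23: 29^1 = 6, 29^2 = 13, 29^4 = 8, 29^8 = 18, 29^16 = 2
Test divisors in increasing order:
  k=1: 29^1 = 6 mod 23
  k=2: 29^2 = 13 mod 23
  k=11: 29^11 = 18 * 13 * 6 = 1 mod 23  <- first divisor giving 1
Order = 11

11


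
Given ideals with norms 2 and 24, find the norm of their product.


N(IJ) = N(I) * N(J)
= 2 * 24
= 48

48


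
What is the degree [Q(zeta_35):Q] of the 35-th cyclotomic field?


The degree equals Euler's totient phi(35).
35 = 5 * 7
phi(35) = 24

24


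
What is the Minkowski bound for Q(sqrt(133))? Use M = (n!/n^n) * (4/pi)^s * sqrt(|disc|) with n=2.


d = 133, d mod 4 = 1, so disc(K) = d = 133; |disc(K)| = 133
Real quadratic field, so n = 2, s = r2 = 0, r1 = 2
M = (n!/n^n) * (4/pi)^s * sqrt(|disc(K)|) = (2!/2^2) * (4/pi)^0 * sqrt(133)
= 0.5 * 1.000000 * 11.532563
= 5.7663

5.7663


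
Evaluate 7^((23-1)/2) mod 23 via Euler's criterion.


p = 23 is prime and the exponent is (p-1)/2 = 11, so by Euler's criterion 7^11 = (7/23) = +1 or -1 mod 23.
Compute by square-and-multiply:
  11 = 8 + 2 + 1 (binary 1011)
  Repeated squaring mod 23: 7^1 = 7, 7^2 = 3, 7^4 = 9, 7^8 = 12
  7^11 = 7^8 * 7^2 * 7^1 = 12 * 3 * 7 mod 23
    12 * 3 = 36 = 13 mod 23
    13 * 7 = 91 = 22 mod 23
  7^11 = 22 mod 23
Result 22 = p - 1 = -1 mod 23: 7 is a quadratic non-residue mod 23. As a residue in [0, p-1] the value is 22.
7^11 mod 23 = 22

22


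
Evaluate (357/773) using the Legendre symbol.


p = 773 is prime, so compute (357/773) with the reciprocity algorithm (Jacobi-symbol steps: pull out 2s via (2/n), flip via reciprocity, reduce):
  reciprocity: (357/773) -> +(773/357)
  reduce: (59/357)
  reciprocity: (59/357) -> +(357/59)
  reduce: (3/59)
  reciprocity: (3/59) -> -(59/3)
  reduce: (2/3)
  pull out 2: (2/3) = -1  (since 3 mod 8 = 3)
  (1/3) = 1
Product of signs = 1
(357/773) = 1

1


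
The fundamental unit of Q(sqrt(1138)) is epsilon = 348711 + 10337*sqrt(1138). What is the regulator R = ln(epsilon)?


epsilon = 348711 + 10337*sqrt(1138)
= 697422.0000
R = ln(697422.0000)
= 13.4551

13.4551


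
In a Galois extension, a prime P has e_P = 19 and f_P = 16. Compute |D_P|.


|D_P| = e * f
= 19 * 16
= 304

304


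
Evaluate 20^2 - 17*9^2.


x^2 - d*y^2
= 20^2 - 17*9^2
= 400 - 1377
= -977

-977


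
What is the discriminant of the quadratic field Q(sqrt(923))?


For K = Q(sqrt(d)) with d squarefree: disc(K) = d if d = 1 mod 4, and disc(K) = 4d if d = 2 or 3 mod 4.
Here d = 923, and d mod 4 = 3.
d = 3 mod 4, not 1 (O_K = Z[sqrt(d)]), so disc(K) = 4d = 4 * (923) = 3692

3692


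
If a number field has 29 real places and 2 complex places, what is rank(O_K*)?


By Dirichlet's unit theorem:
rank = r1 + r2 - 1
= 29 + 2 - 1
= 30

30


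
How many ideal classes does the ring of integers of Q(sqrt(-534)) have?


K = Q(sqrt(-534)). d mod 4 = 2, so D = disc(K) = 4d = -2136
h(K) equals the number of primitive reduced positive-definite forms (a, b, c) = a*x^2 + b*x*y + c*y^2 with b^2 - 4ac = D,
where reduced means |b| <= a <= c, with b >= 0 whenever |b| = a or a = c, and primitive means gcd(a, b, c) = 1.
Reduced forces 3a^2 <= |D| = 2136, so 1 <= a <= 26; b must have the parity of D, and c = (b^2 - D)/(4a) must be an integer >= a.
Enumerate a = 1..26, b in [-a, a]:
  a=1: (1, 0, 534)  [1]
  a=2: (2, 0, 267)  [1]
  a=3: (3, 0, 178)  [1]
  a=4: none
  a=5: (5, -2, 107), (5, 2, 107)  [2]
  a=6: (6, 0, 89)  [1]
  a=7..9: none
  a=10: (10, -8, 55), (10, 8, 55)  [2]
  a=11: (11, -8, 50), (11, 8, 50)  [2]
  a=12: none
  a=13: (13, -10, 43), (13, 10, 43)  [2]
  a=14: none
  a=15: (15, -12, 38), (15, 12, 38)  [2]
  a=16..18: none
  a=19: (19, -12, 30), (19, 12, 30)  [2]
  a=20..21: none
  a=22: (22, -8, 25), (22, 8, 25)  [2]
  a=23: (23, -16, 26), (23, 16, 26)  [2]
  a=24..26: none
Total reduced forms: 1 + 1 + 1 + 2 + 1 + 2 + 2 + 2 + 2 + 2 + 2 + 2 = 20
h = 20

20


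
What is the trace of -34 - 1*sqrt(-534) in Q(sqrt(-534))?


Tr(a + b*sqrt(d)) = (a + b*sqrt(d)) + (a - b*sqrt(d)) = 2a
= 2 * (-34)
= -68

-68


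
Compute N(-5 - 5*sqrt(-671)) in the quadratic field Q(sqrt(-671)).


N(a + b*sqrt(d)) = a^2 - d*b^2
= (-5)^2 - (-671)*(-5)^2
= 25 + 16775
= 16800

16800


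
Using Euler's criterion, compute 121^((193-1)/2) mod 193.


p = 193 is prime and the exponent is (p-1)/2 = 96, so by Euler's criterion 121^96 = (121/193) = +1 or -1 mod 193.
Compute by square-and-multiply:
  96 = 64 + 32 (binary 1100000)
  Repeated squaring mod 193: 121^1 = 121, 121^2 = 166, 121^4 = 150, 121^8 = 112, 121^16 = 192, 121^32 = 1, 121^64 = 1
  121^96 = 121^64 * 121^32 = 1 * 1 mod 193
    1 * 1 = 1 = 1 mod 193
  121^96 = 1 mod 193
Result 1: 121 is a quadratic residue mod 193.
121^96 mod 193 = 1

1


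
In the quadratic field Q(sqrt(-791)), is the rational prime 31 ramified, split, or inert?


K = Q(sqrt(-791)). Since d mod 4 = 1, disc(K) = -791.
Check p | disc: -791 mod 31 = 15.
p does not divide disc. Compute Legendre symbol (d/p):
15^((31-1)/2) mod 31 = -1
(d/p) = -1, so p is inert: (p) stays prime with e=1, f=2, g=1.
Therefore p is inert.

inert


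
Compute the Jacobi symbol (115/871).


Compute (115/871) via quadratic reciprocity:
  reciprocity: (115/871) -> -(871/115)
  reduce: (66/115)
  pull out 2: (2/115) = -1  (since 115 mod 8 = 3)
  reciprocity: (33/115) -> +(115/33)
  reduce: (16/33)
  pull out 2: (2/33) = +1  (since 33 mod 8 = 1)
  pull out 2: (2/33) = +1  (since 33 mod 8 = 1)
  pull out 2: (2/33) = +1  (since 33 mod 8 = 1)
  pull out 2: (2/33) = +1  (since 33 mod 8 = 1)
  (1/33) = 1
Product of signs = 1

1


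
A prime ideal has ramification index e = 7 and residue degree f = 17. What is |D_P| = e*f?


|D_P| = e * f
= 7 * 17
= 119

119


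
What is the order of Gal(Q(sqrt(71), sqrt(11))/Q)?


The 2 square roots of distinct primes are multiplicatively independent over Q,
so [K:Q] = 2^2 and Gal(K/Q) is isomorphic to (Z/2Z)^2.
|Gal| = 2^2 = 4

4


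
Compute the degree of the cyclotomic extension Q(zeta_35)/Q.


The degree equals Euler's totient phi(35).
35 = 5 * 7
phi(35) = 24

24


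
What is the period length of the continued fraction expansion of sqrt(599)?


Run the CF algorithm for sqrt(599).
a_0 = floor(sqrt(599)) = 24; set m_0=0, q_0=1.
Recurrence: m' = q*a - m,  q' = (d - m'^2)/q,  a' = floor((a_0 + m')/q').
  step 1: m=24, q=23, a=2
  step 2: m=22, q=5, a=9
  step 3: m=23, q=14, a=3
  step 4: m=19, q=17, a=2
  step 5: m=15, q=22, a=1
  step 6: m=7, q=25, a=1
  step 7: m=18, q=11, a=3
  step 8: m=15, q=34, a=1
  step 9: m=19, q=7, a=6
  step 10: m=23, q=10, a=4
  step 11: m=17, q=31, a=1
  step 12: m=14, q=13, a=2
  step 13: m=12, q=35, a=1
  step 14: m=23, q=2, a=23
  step 15: m=23, q=35, a=1
  step 16: m=12, q=13, a=2
  step 17: m=14, q=31, a=1
  step 18: m=17, q=10, a=4
  step 19: m=23, q=7, a=6
  step 20: m=19, q=34, a=1
  step 21: m=15, q=11, a=3
  step 22: m=18, q=25, a=1
  step 23: m=7, q=22, a=1
  step 24: m=15, q=17, a=2
  step 25: m=19, q=14, a=3
  step 26: m=23, q=5, a=9
  step 27: m=22, q=23, a=2
  step 28: m=24, q=1, a=48
a_28 = 2*a_0 = 48, so the period closes here.
sqrt(599) = [24; 2, 9, 3, 2, 1, 1, 3, 1, 6, 4, 1, 2, 1, 23, 1, 2, 1, 4, 6, 1, 3, 1, 1, 2, 3, 9, 2, 48]
Period length = 28

28


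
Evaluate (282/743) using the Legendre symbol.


p = 743 is prime, so compute (282/743) with the reciprocity algorithm (Jacobi-symbol steps: pull out 2s via (2/n), flip via reciprocity, reduce):
  pull out 2: (2/743) = +1  (since 743 mod 8 = 7)
  reciprocity: (141/743) -> +(743/141)
  reduce: (38/141)
  pull out 2: (2/141) = -1  (since 141 mod 8 = 5)
  reciprocity: (19/141) -> +(141/19)
  reduce: (8/19)
  pull out 2: (2/19) = -1  (since 19 mod 8 = 3)
  pull out 2: (2/19) = -1  (since 19 mod 8 = 3)
  pull out 2: (2/19) = -1  (since 19 mod 8 = 3)
  (1/19) = 1
Product of signs = 1
(282/743) = 1

1


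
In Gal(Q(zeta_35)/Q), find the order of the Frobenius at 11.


The Frobenius at p in Gal(Q(zeta_n)/Q) = (Z/nZ)* is the class of p, so its order is ord_35(11), the smallest k >= 1 with 11^k = 1 mod 35.
n = 35 = 5 * 7, phi(35) = 24; the order divides phi(n).
Divisors of 24: 1, 2, 3, 4, 6, 8, 12, 24
Repeated squaring mod 35: 11^1 = 11, 11^2 = 16, 11^4 = 11, 11^8 = 16, 11^16 = 11
Test divisors in increasing order:
  k=1: 11^1 = 11 mod 35
  k=2: 11^2 = 16 mod 35
  k=3: 11^3 = 16 * 11 = 1 mod 35  <- first divisor giving 1
Order = 3

3


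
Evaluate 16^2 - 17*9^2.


x^2 - d*y^2
= 16^2 - 17*9^2
= 256 - 1377
= -1121

-1121


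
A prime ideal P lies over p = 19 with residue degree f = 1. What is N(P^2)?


N(P^a) = p^(a*f)
= 19^(2*1)
= 19^2
= 361

361


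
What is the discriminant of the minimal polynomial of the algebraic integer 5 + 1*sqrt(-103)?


The element 5 + 1*sqrt(-103) has minimal polynomial:
x^2 - 10*x + 128
Discriminant = (-10)^2 - 4*(128)
= 100 - 512
= -412

-412


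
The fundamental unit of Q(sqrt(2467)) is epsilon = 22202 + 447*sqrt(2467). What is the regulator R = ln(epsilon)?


epsilon = 22202 + 447*sqrt(2467)
= 44404.0000
R = ln(44404.0000)
= 10.7011

10.7011


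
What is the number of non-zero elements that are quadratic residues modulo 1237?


For prime p, the number of non-zero quadratic residues is (p-1)/2.
= (1237-1)/2
= 618

618


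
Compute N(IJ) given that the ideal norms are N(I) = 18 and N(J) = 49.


N(IJ) = N(I) * N(J)
= 18 * 49
= 882

882


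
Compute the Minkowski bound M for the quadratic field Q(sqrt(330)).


d = 330, d mod 4 = 2, so disc(K) = 4d = 1320; |disc(K)| = 1320
Real quadratic field, so n = 2, s = r2 = 0, r1 = 2
M = (n!/n^n) * (4/pi)^s * sqrt(|disc(K)|) = (2!/2^2) * (4/pi)^0 * sqrt(1320)
= 0.5 * 1.000000 * 36.331804
= 18.1659

18.1659


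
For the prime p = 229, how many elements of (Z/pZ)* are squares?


For prime p, the number of non-zero quadratic residues is (p-1)/2.
= (229-1)/2
= 114

114


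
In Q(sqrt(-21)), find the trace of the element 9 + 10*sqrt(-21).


Tr(a + b*sqrt(d)) = (a + b*sqrt(d)) + (a - b*sqrt(d)) = 2a
= 2 * (9)
= 18

18


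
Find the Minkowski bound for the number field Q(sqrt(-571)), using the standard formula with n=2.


d = -571, d mod 4 = 1, so disc(K) = d = -571; |disc(K)| = 571
Imaginary quadratic field, so n = 2, s = r2 = 1, r1 = 0
M = (n!/n^n) * (4/pi)^s * sqrt(|disc(K)|) = (2!/2^2) * (4/pi)^1 * sqrt(571)
= 0.5 * 1.273240 * 23.895606
= 15.2124

15.2124


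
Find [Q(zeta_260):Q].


The degree equals Euler's totient phi(260).
260 = 2^2 * 5 * 13
phi(260) = 96

96


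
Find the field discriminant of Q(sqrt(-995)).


For K = Q(sqrt(d)) with d squarefree: disc(K) = d if d = 1 mod 4, and disc(K) = 4d if d = 2 or 3 mod 4.
Here d = -995, and d mod 4 = 1.
d = 1 mod 4 (O_K = Z[(1+sqrt(d))/2]), so disc(K) = d = -995

-995


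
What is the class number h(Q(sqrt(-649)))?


K = Q(sqrt(-649)). d mod 4 = 3, so D = disc(K) = 4d = -2596
h(K) equals the number of primitive reduced positive-definite forms (a, b, c) = a*x^2 + b*x*y + c*y^2 with b^2 - 4ac = D,
where reduced means |b| <= a <= c, with b >= 0 whenever |b| = a or a = c, and primitive means gcd(a, b, c) = 1.
Reduced forces 3a^2 <= |D| = 2596, so 1 <= a <= 29; b must have the parity of D, and c = (b^2 - D)/(4a) must be an integer >= a.
Enumerate a = 1..29, b in [-a, a]:
  a=1: (1, 0, 649)  [1]
  a=2: (2, 2, 325)  [1]
  a=3..4: none
  a=5: (5, -2, 130), (5, 2, 130)  [2]
  a=6: none
  a=7: (7, -6, 94), (7, 6, 94)  [2]
  a=8..9: none
  a=10: (10, -2, 65), (10, 2, 65)  [2]
  a=11: (11, 0, 59)  [1]
  a=12: none
  a=13: (13, -2, 50), (13, 2, 50)  [2]
  a=14: (14, -6, 47), (14, 6, 47)  [2]
  a=15..18: none
  a=19: (19, -8, 35), (19, 8, 35)  [2]
  a=20..21: none
  a=22: (22, 22, 35)  [1]
  a=23: (23, -16, 31), (23, 16, 31)  [2]
  a=24: none
  a=25: (25, -2, 26), (25, 2, 26)  [2]
  a=26..29: none
Total reduced forms: 1 + 1 + 2 + 2 + 2 + 1 + 2 + 2 + 2 + 1 + 2 + 2 = 20
h = 20

20


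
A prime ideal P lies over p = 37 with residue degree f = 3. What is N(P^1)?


N(P^a) = p^(a*f)
= 37^(1*3)
= 37^3
= 50653

50653


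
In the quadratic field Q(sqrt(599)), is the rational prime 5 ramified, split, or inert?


K = Q(sqrt(599)). Since d mod 4 = 3, disc(K) = 2396.
Check p | disc: 2396 mod 5 = 1.
p does not divide disc. Compute Legendre symbol (d/p):
4^((5-1)/2) mod 5 = 1
(d/p) = 1, so p splits: (p) = P*P' with e=1, f=1, g=2.
Therefore p is split.

split


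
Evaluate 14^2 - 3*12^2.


x^2 - d*y^2
= 14^2 - 3*12^2
= 196 - 432
= -236

-236


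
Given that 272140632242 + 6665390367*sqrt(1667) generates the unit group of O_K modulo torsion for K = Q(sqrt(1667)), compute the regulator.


epsilon = 272140632242 + 6665390367*sqrt(1667)
= 5.4428e+11
R = ln(5.4428e+11)
= 27.0227

27.0227


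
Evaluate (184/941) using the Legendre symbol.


p = 941 is prime, so compute (184/941) with the reciprocity algorithm (Jacobi-symbol steps: pull out 2s via (2/n), flip via reciprocity, reduce):
  pull out 2: (2/941) = -1  (since 941 mod 8 = 5)
  pull out 2: (2/941) = -1  (since 941 mod 8 = 5)
  pull out 2: (2/941) = -1  (since 941 mod 8 = 5)
  reciprocity: (23/941) -> +(941/23)
  reduce: (21/23)
  reciprocity: (21/23) -> +(23/21)
  reduce: (2/21)
  pull out 2: (2/21) = -1  (since 21 mod 8 = 5)
  (1/21) = 1
Product of signs = 1
(184/941) = 1

1


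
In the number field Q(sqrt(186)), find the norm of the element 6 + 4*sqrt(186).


N(a + b*sqrt(d)) = a^2 - d*b^2
= (6)^2 - (186)*(4)^2
= 36 - 2976
= -2940

-2940


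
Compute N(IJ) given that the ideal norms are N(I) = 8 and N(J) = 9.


N(IJ) = N(I) * N(J)
= 8 * 9
= 72

72


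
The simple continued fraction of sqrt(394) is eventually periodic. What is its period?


Run the CF algorithm for sqrt(394).
a_0 = floor(sqrt(394)) = 19; set m_0=0, q_0=1.
Recurrence: m' = q*a - m,  q' = (d - m'^2)/q,  a' = floor((a_0 + m')/q').
  step 1: m=19, q=33, a=1
  step 2: m=14, q=6, a=5
  step 3: m=16, q=23, a=1
  step 4: m=7, q=15, a=1
  step 5: m=8, q=22, a=1
  step 6: m=14, q=9, a=3
  step 7: m=13, q=25, a=1
  step 8: m=12, q=10, a=3
  step 9: m=18, q=7, a=5
  step 10: m=17, q=15, a=2
  step 11: m=13, q=15, a=2
  step 12: m=17, q=7, a=5
  step 13: m=18, q=10, a=3
  step 14: m=12, q=25, a=1
  step 15: m=13, q=9, a=3
  step 16: m=14, q=22, a=1
  step 17: m=8, q=15, a=1
  step 18: m=7, q=23, a=1
  step 19: m=16, q=6, a=5
  step 20: m=14, q=33, a=1
  step 21: m=19, q=1, a=38
a_21 = 2*a_0 = 38, so the period closes here.
sqrt(394) = [19; 1, 5, 1, 1, 1, 3, 1, 3, 5, 2, 2, 5, 3, 1, 3, 1, 1, 1, 5, 1, 38]
Period length = 21

21


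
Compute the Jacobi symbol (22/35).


Compute (22/35) via quadratic reciprocity:
  pull out 2: (2/35) = -1  (since 35 mod 8 = 3)
  reciprocity: (11/35) -> -(35/11)
  reduce: (2/11)
  pull out 2: (2/11) = -1  (since 11 mod 8 = 3)
  (1/11) = 1
Product of signs = -1

-1


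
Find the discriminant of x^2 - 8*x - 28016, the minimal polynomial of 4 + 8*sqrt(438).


The element 4 + 8*sqrt(438) has minimal polynomial:
x^2 - 8*x - 28016
Discriminant = (-8)^2 - 4*(-28016)
= 64 + 112064
= 112128

112128


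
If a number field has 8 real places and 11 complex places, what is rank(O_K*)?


By Dirichlet's unit theorem:
rank = r1 + r2 - 1
= 8 + 11 - 1
= 18

18


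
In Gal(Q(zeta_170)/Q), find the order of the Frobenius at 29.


The Frobenius at p in Gal(Q(zeta_n)/Q) = (Z/nZ)* is the class of p, so its order is ord_170(29), the smallest k >= 1 with 29^k = 1 mod 170.
n = 170 = 2 * 5 * 17, phi(170) = 64; the order divides phi(n).
Divisors of 64: 1, 2, 4, 8, 16, 32, 64
Repeated squaring mod 170: 29^1 = 29, 29^2 = 161, 29^4 = 81, 29^8 = 101, 29^16 = 1, 29^32 = 1, 29^64 = 1
Test divisors in increasing order:
  k=1: 29^1 = 29 mod 170
  k=2: 29^2 = 161 mod 170
  k=4: 29^4 = 81 mod 170
  k=8: 29^8 = 101 mod 170
  k=16: 29^16 = 1 mod 170  <- first divisor giving 1
Order = 16

16


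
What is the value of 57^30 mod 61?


p = 61 is prime and the exponent is (p-1)/2 = 30, so by Euler's criterion 57^30 = (57/61) = +1 or -1 mod 61.
Compute by square-and-multiply:
  30 = 16 + 8 + 4 + 2 (binary 11110)
  Repeated squaring mod 61: 57^1 = 57, 57^2 = 16, 57^4 = 12, 57^8 = 22, 57^16 = 57
  57^30 = 57^16 * 57^8 * 57^4 * 57^2 = 57 * 22 * 12 * 16 mod 61
    57 * 22 = 1254 = 34 mod 61
    34 * 12 = 408 = 42 mod 61
    42 * 16 = 672 = 1 mod 61
  57^30 = 1 mod 61
Result 1: 57 is a quadratic residue mod 61.
57^30 mod 61 = 1

1


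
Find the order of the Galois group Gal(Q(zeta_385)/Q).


|Gal(Q(zeta_385)/Q)| = phi(385)
= 240

240


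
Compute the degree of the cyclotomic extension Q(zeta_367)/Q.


The degree equals Euler's totient phi(367).
367 = 367
phi(367) = 366

366


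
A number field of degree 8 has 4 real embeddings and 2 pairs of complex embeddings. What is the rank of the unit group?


By Dirichlet's unit theorem:
rank = r1 + r2 - 1
= 4 + 2 - 1
= 5

5


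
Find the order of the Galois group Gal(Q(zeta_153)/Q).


|Gal(Q(zeta_153)/Q)| = phi(153)
= 96

96


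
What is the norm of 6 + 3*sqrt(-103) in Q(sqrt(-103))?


N(a + b*sqrt(d)) = a^2 - d*b^2
= (6)^2 - (-103)*(3)^2
= 36 + 927
= 963

963


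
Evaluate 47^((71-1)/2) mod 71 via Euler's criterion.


p = 71 is prime and the exponent is (p-1)/2 = 35, so by Euler's criterion 47^35 = (47/71) = +1 or -1 mod 71.
Compute by square-and-multiply:
  35 = 32 + 2 + 1 (binary 100011)
  Repeated squaring mod 71: 47^1 = 47, 47^2 = 8, 47^4 = 64, 47^8 = 49, 47^16 = 58, 47^32 = 27
  47^35 = 47^32 * 47^2 * 47^1 = 27 * 8 * 47 mod 71
    27 * 8 = 216 = 3 mod 71
    3 * 47 = 141 = 70 mod 71
  47^35 = 70 mod 71
Result 70 = p - 1 = -1 mod 71: 47 is a quadratic non-residue mod 71. As a residue in [0, p-1] the value is 70.
47^35 mod 71 = 70

70


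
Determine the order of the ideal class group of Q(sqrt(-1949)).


K = Q(sqrt(-1949)). d mod 4 = 3, so D = disc(K) = 4d = -7796
h(K) equals the number of primitive reduced positive-definite forms (a, b, c) = a*x^2 + b*x*y + c*y^2 with b^2 - 4ac = D,
where reduced means |b| <= a <= c, with b >= 0 whenever |b| = a or a = c, and primitive means gcd(a, b, c) = 1.
Reduced forces 3a^2 <= |D| = 7796, so 1 <= a <= 50; b must have the parity of D, and c = (b^2 - D)/(4a) must be an integer >= a.
Enumerate a = 1..50, b in [-a, a]:
  a=1: (1, 0, 1949)  [1]
  a=2: (2, 2, 975)  [1]
  a=3: (3, -2, 650), (3, 2, 650)  [2]
  a=4: none
  a=5: (5, -2, 390), (5, 2, 390)  [2]
  a=6: (6, -2, 325), (6, 2, 325)  [2]
  a=7: (7, -4, 279), (7, 4, 279)  [2]
  a=8: none
  a=9: (9, -4, 217), (9, 4, 217)  [2]
  a=10: (10, -2, 195), (10, 2, 195)  [2]
  a=11: (11, -6, 178), (11, 6, 178)  [2]
  a=12: none
  a=13: (13, -2, 150), (13, 2, 150)  [2]
  a=14: (14, -10, 141), (14, 10, 141)  [2]
  a=15: (15, -8, 131), (15, -2, 130), (15, 2, 130), (15, 8, 131)  [4]
  a=16..17: none
  a=18: (18, -14, 111), (18, 14, 111)  [2]
  a=19..20: none
  a=21: (21, -10, 94), (21, -4, 93), (21, 4, 93), (21, 10, 94)  [4]
  a=22: (22, -6, 89), (22, 6, 89)  [2]
  a=23: (23, -22, 90), (23, 22, 90)  [2]
  a=24: none
  a=25: (25, -2, 78), (25, 2, 78)  [2]
  a=26: (26, -2, 75), (26, 2, 75)  [2]
  a=27: (27, -14, 74), (27, 14, 74)  [2]
  a=28: none
  a=29: (29, -18, 70), (29, 18, 70)  [2]
  a=30: (30, -22, 69), (30, -2, 65), (30, 2, 65), (30, 22, 69)  [4]
  a=31: (31, -4, 63), (31, 4, 63)  [2]
  a=32: none
  a=33: (33, -28, 65), (33, -16, 61), (33, 16, 61), (33, 28, 65)  [4]
  a=34: none
  a=35: (35, -32, 63), (35, -18, 58), (35, 18, 58), (35, 32, 63)  [4]
  a=36: none
  a=37: (37, -14, 54), (37, 14, 54)  [2]
  a=38: none
  a=39: (39, -28, 55), (39, -2, 50), (39, 2, 50), (39, 28, 55)  [4]
  a=40..41: none
  a=42: (42, -38, 55), (42, -10, 47), (42, 10, 47), (42, 38, 55)  [4]
  a=43..44: none
  a=45: (45, -32, 49), (45, -22, 46), (45, 22, 46), (45, 32, 49)  [4]
  a=46..50: none
Total reduced forms: 1 + 1 + 2 + 2 + 2 + 2 + 2 + 2 + 2 + 2 + 2 + 4 + 2 + 4 + 2 + 2 + 2 + 2 + 2 + 2 + 4 + 2 + 4 + 4 + 2 + 4 + 4 + 4 = 70
h = 70

70


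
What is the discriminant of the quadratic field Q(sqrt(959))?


For K = Q(sqrt(d)) with d squarefree: disc(K) = d if d = 1 mod 4, and disc(K) = 4d if d = 2 or 3 mod 4.
Here d = 959, and d mod 4 = 3.
d = 3 mod 4, not 1 (O_K = Z[sqrt(d)]), so disc(K) = 4d = 4 * (959) = 3836

3836


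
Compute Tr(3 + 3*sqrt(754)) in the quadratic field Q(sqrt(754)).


Tr(a + b*sqrt(d)) = (a + b*sqrt(d)) + (a - b*sqrt(d)) = 2a
= 2 * (3)
= 6

6


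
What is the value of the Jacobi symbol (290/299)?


Compute (290/299) via quadratic reciprocity:
  pull out 2: (2/299) = -1  (since 299 mod 8 = 3)
  reciprocity: (145/299) -> +(299/145)
  reduce: (9/145)
  reciprocity: (9/145) -> +(145/9)
  reduce: (1/9)
  (1/9) = 1
Product of signs = -1

-1


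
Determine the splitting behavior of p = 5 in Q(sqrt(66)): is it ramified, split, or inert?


K = Q(sqrt(66)). Since d mod 4 = 2, disc(K) = 264.
Check p | disc: 264 mod 5 = 4.
p does not divide disc. Compute Legendre symbol (d/p):
1^((5-1)/2) mod 5 = 1
(d/p) = 1, so p splits: (p) = P*P' with e=1, f=1, g=2.
Therefore p is split.

split


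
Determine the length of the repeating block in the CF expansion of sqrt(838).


Run the CF algorithm for sqrt(838).
a_0 = floor(sqrt(838)) = 28; set m_0=0, q_0=1.
Recurrence: m' = q*a - m,  q' = (d - m'^2)/q,  a' = floor((a_0 + m')/q').
  step 1: m=28, q=54, a=1
  step 2: m=26, q=3, a=18
  step 3: m=28, q=18, a=3
  step 4: m=26, q=9, a=6
  step 5: m=28, q=6, a=9
  step 6: m=26, q=27, a=2
  step 7: m=28, q=2, a=28
  step 8: m=28, q=27, a=2
  step 9: m=26, q=6, a=9
  step 10: m=28, q=9, a=6
  step 11: m=26, q=18, a=3
  step 12: m=28, q=3, a=18
  step 13: m=26, q=54, a=1
  step 14: m=28, q=1, a=56
a_14 = 2*a_0 = 56, so the period closes here.
sqrt(838) = [28; 1, 18, 3, 6, 9, 2, 28, 2, 9, 6, 3, 18, 1, 56]
Period length = 14

14


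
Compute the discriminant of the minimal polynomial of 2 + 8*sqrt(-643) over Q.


The element 2 + 8*sqrt(-643) has minimal polynomial:
x^2 - 4*x + 41156
Discriminant = (-4)^2 - 4*(41156)
= 16 - 164624
= -164608

-164608


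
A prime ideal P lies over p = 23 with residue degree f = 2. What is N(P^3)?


N(P^a) = p^(a*f)
= 23^(3*2)
= 23^6
= 148035889

148035889


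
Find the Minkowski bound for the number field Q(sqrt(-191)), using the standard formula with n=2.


d = -191, d mod 4 = 1, so disc(K) = d = -191; |disc(K)| = 191
Imaginary quadratic field, so n = 2, s = r2 = 1, r1 = 0
M = (n!/n^n) * (4/pi)^s * sqrt(|disc(K)|) = (2!/2^2) * (4/pi)^1 * sqrt(191)
= 0.5 * 1.273240 * 13.820275
= 8.7983

8.7983


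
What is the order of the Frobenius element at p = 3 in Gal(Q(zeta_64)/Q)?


The Frobenius at p in Gal(Q(zeta_n)/Q) = (Z/nZ)* is the class of p, so its order is ord_64(3), the smallest k >= 1 with 3^k = 1 mod 64.
n = 64 = 2^6, phi(64) = 32; the order divides phi(n).
Divisors of 32: 1, 2, 4, 8, 16, 32
Repeated squaring mod 64: 3^1 = 3, 3^2 = 9, 3^4 = 17, 3^8 = 33, 3^16 = 1, 3^32 = 1
Test divisors in increasing order:
  k=1: 3^1 = 3 mod 64
  k=2: 3^2 = 9 mod 64
  k=4: 3^4 = 17 mod 64
  k=8: 3^8 = 33 mod 64
  k=16: 3^16 = 1 mod 64  <- first divisor giving 1
Order = 16

16


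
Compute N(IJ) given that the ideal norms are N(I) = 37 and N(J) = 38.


N(IJ) = N(I) * N(J)
= 37 * 38
= 1406

1406


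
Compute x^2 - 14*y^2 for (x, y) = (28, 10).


x^2 - d*y^2
= 28^2 - 14*10^2
= 784 - 1400
= -616

-616


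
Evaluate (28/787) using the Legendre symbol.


p = 787 is prime, so compute (28/787) with the reciprocity algorithm (Jacobi-symbol steps: pull out 2s via (2/n), flip via reciprocity, reduce):
  pull out 2: (2/787) = -1  (since 787 mod 8 = 3)
  pull out 2: (2/787) = -1  (since 787 mod 8 = 3)
  reciprocity: (7/787) -> -(787/7)
  reduce: (3/7)
  reciprocity: (3/7) -> -(7/3)
  reduce: (1/3)
  (1/3) = 1
Product of signs = 1
(28/787) = 1

1


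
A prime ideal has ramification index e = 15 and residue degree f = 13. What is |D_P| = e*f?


|D_P| = e * f
= 15 * 13
= 195

195


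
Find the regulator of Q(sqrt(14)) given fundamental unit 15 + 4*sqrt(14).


epsilon = 15 + 4*sqrt(14)
= 29.9666
R = ln(29.9666)
= 3.4001

3.4001


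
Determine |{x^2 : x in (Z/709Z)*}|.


For prime p, the number of non-zero quadratic residues is (p-1)/2.
= (709-1)/2
= 354

354


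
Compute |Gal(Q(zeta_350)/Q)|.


|Gal(Q(zeta_350)/Q)| = phi(350)
= 120

120


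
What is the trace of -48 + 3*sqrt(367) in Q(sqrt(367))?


Tr(a + b*sqrt(d)) = (a + b*sqrt(d)) + (a - b*sqrt(d)) = 2a
= 2 * (-48)
= -96

-96


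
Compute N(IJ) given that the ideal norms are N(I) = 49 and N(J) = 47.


N(IJ) = N(I) * N(J)
= 49 * 47
= 2303

2303


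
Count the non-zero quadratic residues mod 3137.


For prime p, the number of non-zero quadratic residues is (p-1)/2.
= (3137-1)/2
= 1568

1568


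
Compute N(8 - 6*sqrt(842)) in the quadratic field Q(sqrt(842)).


N(a + b*sqrt(d)) = a^2 - d*b^2
= (8)^2 - (842)*(-6)^2
= 64 - 30312
= -30248

-30248


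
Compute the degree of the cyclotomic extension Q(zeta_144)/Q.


The degree equals Euler's totient phi(144).
144 = 2^4 * 3^2
phi(144) = 48

48


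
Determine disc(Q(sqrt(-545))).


For K = Q(sqrt(d)) with d squarefree: disc(K) = d if d = 1 mod 4, and disc(K) = 4d if d = 2 or 3 mod 4.
Here d = -545, and d mod 4 = 3.
d = 3 mod 4, not 1 (O_K = Z[sqrt(d)]), so disc(K) = 4d = 4 * (-545) = -2180

-2180


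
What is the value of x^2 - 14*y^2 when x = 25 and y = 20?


x^2 - d*y^2
= 25^2 - 14*20^2
= 625 - 5600
= -4975

-4975


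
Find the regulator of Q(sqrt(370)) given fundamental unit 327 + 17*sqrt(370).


epsilon = 327 + 17*sqrt(370)
= 654.0015
R = ln(654.0015)
= 6.4831

6.4831


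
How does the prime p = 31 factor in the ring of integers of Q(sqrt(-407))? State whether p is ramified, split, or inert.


K = Q(sqrt(-407)). Since d mod 4 = 1, disc(K) = -407.
Check p | disc: -407 mod 31 = 27.
p does not divide disc. Compute Legendre symbol (d/p):
27^((31-1)/2) mod 31 = -1
(d/p) = -1, so p is inert: (p) stays prime with e=1, f=2, g=1.
Therefore p is inert.

inert


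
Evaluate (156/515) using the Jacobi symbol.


Compute (156/515) via quadratic reciprocity:
  pull out 2: (2/515) = -1  (since 515 mod 8 = 3)
  pull out 2: (2/515) = -1  (since 515 mod 8 = 3)
  reciprocity: (39/515) -> -(515/39)
  reduce: (8/39)
  pull out 2: (2/39) = +1  (since 39 mod 8 = 7)
  pull out 2: (2/39) = +1  (since 39 mod 8 = 7)
  pull out 2: (2/39) = +1  (since 39 mod 8 = 7)
  (1/39) = 1
Product of signs = -1

-1


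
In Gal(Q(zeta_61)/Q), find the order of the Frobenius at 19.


The Frobenius at p in Gal(Q(zeta_n)/Q) = (Z/nZ)* is the class of p, so its order is ord_61(19), the smallest k >= 1 with 19^k = 1 mod 61.
n = 61 = 61, phi(61) = 60; the order divides phi(n).
Divisors of 60: 1, 2, 3, 4, 5, 6, 10, 12, 15, 20, 30, 60
Repeated squaring mod 61: 19^1 = 19, 19^2 = 56, 19^4 = 25, 19^8 = 15, 19^16 = 42, 19^32 = 56
Test divisors in increasing order:
  k=1: 19^1 = 19 mod 61
  k=2: 19^2 = 56 mod 61
  k=3: 19^3 = 56 * 19 = 27 mod 61
  k=4: 19^4 = 25 mod 61
  k=5: 19^5 = 25 * 19 = 48 mod 61
  k=6: 19^6 = 25 * 56 = 58 mod 61
  k=10: 19^10 = 15 * 56 = 47 mod 61
  k=12: 19^12 = 15 * 25 = 9 mod 61
  k=15: 19^15 = 15 * 25 * 56 * 19 = 60 mod 61
  k=20: 19^20 = 42 * 25 = 13 mod 61
  k=30: 19^30 = 42 * 15 * 25 * 56 = 1 mod 61  <- first divisor giving 1
Order = 30

30


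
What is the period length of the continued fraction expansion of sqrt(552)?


Run the CF algorithm for sqrt(552).
a_0 = floor(sqrt(552)) = 23; set m_0=0, q_0=1.
Recurrence: m' = q*a - m,  q' = (d - m'^2)/q,  a' = floor((a_0 + m')/q').
  step 1: m=23, q=23, a=2
  step 2: m=23, q=1, a=46
a_2 = 2*a_0 = 46, so the period closes here.
sqrt(552) = [23; 2, 46]
Period length = 2

2


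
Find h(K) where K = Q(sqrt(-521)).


K = Q(sqrt(-521)). d mod 4 = 3, so D = disc(K) = 4d = -2084
h(K) equals the number of primitive reduced positive-definite forms (a, b, c) = a*x^2 + b*x*y + c*y^2 with b^2 - 4ac = D,
where reduced means |b| <= a <= c, with b >= 0 whenever |b| = a or a = c, and primitive means gcd(a, b, c) = 1.
Reduced forces 3a^2 <= |D| = 2084, so 1 <= a <= 26; b must have the parity of D, and c = (b^2 - D)/(4a) must be an integer >= a.
Enumerate a = 1..26, b in [-a, a]:
  a=1: (1, 0, 521)  [1]
  a=2: (2, 2, 261)  [1]
  a=3: (3, -2, 174), (3, 2, 174)  [2]
  a=4: none
  a=5: (5, -4, 105), (5, 4, 105)  [2]
  a=6: (6, -2, 87), (6, 2, 87)  [2]
  a=7: (7, -4, 75), (7, 4, 75)  [2]
  a=8: none
  a=9: (9, -2, 58), (9, 2, 58)  [2]
  a=10: (10, -6, 53), (10, 6, 53)  [2]
  a=11..12: none
  a=13: (13, -10, 42), (13, 10, 42)  [2]
  a=14: (14, -10, 39), (14, 10, 39)  [2]
  a=15: (15, -14, 38), (15, -4, 35), (15, 4, 35), (15, 14, 38)  [4]
  a=16..17: none
  a=18: (18, -2, 29), (18, 2, 29)  [2]
  a=19: (19, -14, 30), (19, 14, 30)  [2]
  a=20: none
  a=21: (21, -10, 26), (21, -4, 25), (21, 4, 25), (21, 10, 26)  [4]
  a=22: none
  a=23: (23, -20, 27), (23, 20, 27)  [2]
  a=24..26: none
Total reduced forms: 1 + 1 + 2 + 2 + 2 + 2 + 2 + 2 + 2 + 2 + 4 + 2 + 2 + 4 + 2 = 32
h = 32

32


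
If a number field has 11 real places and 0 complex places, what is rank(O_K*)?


By Dirichlet's unit theorem:
rank = r1 + r2 - 1
= 11 + 0 - 1
= 10

10


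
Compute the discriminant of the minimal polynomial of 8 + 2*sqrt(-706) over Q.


The element 8 + 2*sqrt(-706) has minimal polynomial:
x^2 - 16*x + 2888
Discriminant = (-16)^2 - 4*(2888)
= 256 - 11552
= -11296

-11296


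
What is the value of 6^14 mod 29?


p = 29 is prime and the exponent is (p-1)/2 = 14, so by Euler's criterion 6^14 = (6/29) = +1 or -1 mod 29.
Compute by square-and-multiply:
  14 = 8 + 4 + 2 (binary 1110)
  Repeated squaring mod 29: 6^1 = 6, 6^2 = 7, 6^4 = 20, 6^8 = 23
  6^14 = 6^8 * 6^4 * 6^2 = 23 * 20 * 7 mod 29
    23 * 20 = 460 = 25 mod 29
    25 * 7 = 175 = 1 mod 29
  6^14 = 1 mod 29
Result 1: 6 is a quadratic residue mod 29.
6^14 mod 29 = 1

1


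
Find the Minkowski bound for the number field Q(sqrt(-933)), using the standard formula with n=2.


d = -933, d mod 4 = 3, so disc(K) = 4d = -3732; |disc(K)| = 3732
Imaginary quadratic field, so n = 2, s = r2 = 1, r1 = 0
M = (n!/n^n) * (4/pi)^s * sqrt(|disc(K)|) = (2!/2^2) * (4/pi)^1 * sqrt(3732)
= 0.5 * 1.273240 * 61.090097
= 38.8912

38.8912


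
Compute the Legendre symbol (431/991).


p = 991 is prime, so compute (431/991) with the reciprocity algorithm (Jacobi-symbol steps: pull out 2s via (2/n), flip via reciprocity, reduce):
  reciprocity: (431/991) -> -(991/431)
  reduce: (129/431)
  reciprocity: (129/431) -> +(431/129)
  reduce: (44/129)
  pull out 2: (2/129) = +1  (since 129 mod 8 = 1)
  pull out 2: (2/129) = +1  (since 129 mod 8 = 1)
  reciprocity: (11/129) -> +(129/11)
  reduce: (8/11)
  pull out 2: (2/11) = -1  (since 11 mod 8 = 3)
  pull out 2: (2/11) = -1  (since 11 mod 8 = 3)
  pull out 2: (2/11) = -1  (since 11 mod 8 = 3)
  (1/11) = 1
Product of signs = 1
(431/991) = 1

1


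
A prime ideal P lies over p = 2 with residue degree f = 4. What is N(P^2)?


N(P^a) = p^(a*f)
= 2^(2*4)
= 2^8
= 256

256


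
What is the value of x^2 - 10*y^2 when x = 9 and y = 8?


x^2 - d*y^2
= 9^2 - 10*8^2
= 81 - 640
= -559

-559


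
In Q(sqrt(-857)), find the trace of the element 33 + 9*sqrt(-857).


Tr(a + b*sqrt(d)) = (a + b*sqrt(d)) + (a - b*sqrt(d)) = 2a
= 2 * (33)
= 66

66


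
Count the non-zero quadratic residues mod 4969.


For prime p, the number of non-zero quadratic residues is (p-1)/2.
= (4969-1)/2
= 2484

2484


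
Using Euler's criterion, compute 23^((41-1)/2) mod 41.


p = 41 is prime and the exponent is (p-1)/2 = 20, so by Euler's criterion 23^20 = (23/41) = +1 or -1 mod 41.
Compute by square-and-multiply:
  20 = 16 + 4 (binary 10100)
  Repeated squaring mod 41: 23^1 = 23, 23^2 = 37, 23^4 = 16, 23^8 = 10, 23^16 = 18
  23^20 = 23^16 * 23^4 = 18 * 16 mod 41
    18 * 16 = 288 = 1 mod 41
  23^20 = 1 mod 41
Result 1: 23 is a quadratic residue mod 41.
23^20 mod 41 = 1

1


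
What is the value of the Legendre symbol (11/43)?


p = 43 is prime, so compute (11/43) with the reciprocity algorithm (Jacobi-symbol steps: pull out 2s via (2/n), flip via reciprocity, reduce):
  reciprocity: (11/43) -> -(43/11)
  reduce: (10/11)
  pull out 2: (2/11) = -1  (since 11 mod 8 = 3)
  reciprocity: (5/11) -> +(11/5)
  reduce: (1/5)
  (1/5) = 1
Product of signs = 1
(11/43) = 1

1


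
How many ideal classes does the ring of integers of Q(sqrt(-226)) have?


K = Q(sqrt(-226)). d mod 4 = 2, so D = disc(K) = 4d = -904
h(K) equals the number of primitive reduced positive-definite forms (a, b, c) = a*x^2 + b*x*y + c*y^2 with b^2 - 4ac = D,
where reduced means |b| <= a <= c, with b >= 0 whenever |b| = a or a = c, and primitive means gcd(a, b, c) = 1.
Reduced forces 3a^2 <= |D| = 904, so 1 <= a <= 17; b must have the parity of D, and c = (b^2 - D)/(4a) must be an integer >= a.
Enumerate a = 1..17, b in [-a, a]:
  a=1: (1, 0, 226)  [1]
  a=2: (2, 0, 113)  [1]
  a=3..4: none
  a=5: (5, -4, 46), (5, 4, 46)  [2]
  a=6..9: none
  a=10: (10, -4, 23), (10, 4, 23)  [2]
  a=11: (11, -8, 22), (11, 8, 22)  [2]
  a=12..17: none
Total reduced forms: 1 + 1 + 2 + 2 + 2 = 8
h = 8

8


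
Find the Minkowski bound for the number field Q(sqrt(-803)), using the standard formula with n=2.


d = -803, d mod 4 = 1, so disc(K) = d = -803; |disc(K)| = 803
Imaginary quadratic field, so n = 2, s = r2 = 1, r1 = 0
M = (n!/n^n) * (4/pi)^s * sqrt(|disc(K)|) = (2!/2^2) * (4/pi)^1 * sqrt(803)
= 0.5 * 1.273240 * 28.337255
= 18.0401

18.0401


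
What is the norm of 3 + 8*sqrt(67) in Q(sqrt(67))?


N(a + b*sqrt(d)) = a^2 - d*b^2
= (3)^2 - (67)*(8)^2
= 9 - 4288
= -4279

-4279


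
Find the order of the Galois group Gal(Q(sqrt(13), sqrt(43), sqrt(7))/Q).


The 3 square roots of distinct primes are multiplicatively independent over Q,
so [K:Q] = 2^3 and Gal(K/Q) is isomorphic to (Z/2Z)^3.
|Gal| = 2^3 = 8

8


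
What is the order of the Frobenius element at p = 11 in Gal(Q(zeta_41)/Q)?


The Frobenius at p in Gal(Q(zeta_n)/Q) = (Z/nZ)* is the class of p, so its order is ord_41(11), the smallest k >= 1 with 11^k = 1 mod 41.
n = 41 = 41, phi(41) = 40; the order divides phi(n).
Divisors of 40: 1, 2, 4, 5, 8, 10, 20, 40
Repeated squaring mod 41: 11^1 = 11, 11^2 = 39, 11^4 = 4, 11^8 = 16, 11^16 = 10, 11^32 = 18
Test divisors in increasing order:
  k=1: 11^1 = 11 mod 41
  k=2: 11^2 = 39 mod 41
  k=4: 11^4 = 4 mod 41
  k=5: 11^5 = 4 * 11 = 3 mod 41
  k=8: 11^8 = 16 mod 41
  k=10: 11^10 = 16 * 39 = 9 mod 41
  k=20: 11^20 = 10 * 4 = 40 mod 41
  k=40: 11^40 = 18 * 16 = 1 mod 41  <- first divisor giving 1
Order = 40

40


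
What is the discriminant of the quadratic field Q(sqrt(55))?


For K = Q(sqrt(d)) with d squarefree: disc(K) = d if d = 1 mod 4, and disc(K) = 4d if d = 2 or 3 mod 4.
Here d = 55, and d mod 4 = 3.
d = 3 mod 4, not 1 (O_K = Z[sqrt(d)]), so disc(K) = 4d = 4 * (55) = 220

220


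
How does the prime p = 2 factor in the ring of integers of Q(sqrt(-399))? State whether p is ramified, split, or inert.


K = Q(sqrt(-399)). Since d mod 4 = 1, disc(K) = -399.
Check p | disc: -399 mod 2 = 1.
p=2 does not divide disc (d is 1 mod 4). 2 splits iff d = 1 mod 8.
d mod 8 = 1, so (d/2) = 1.
(d/p) = 1, so p splits: (p) = P*P' with e=1, f=1, g=2.
Therefore p is split.

split


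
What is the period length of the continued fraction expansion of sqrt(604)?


Run the CF algorithm for sqrt(604).
a_0 = floor(sqrt(604)) = 24; set m_0=0, q_0=1.
Recurrence: m' = q*a - m,  q' = (d - m'^2)/q,  a' = floor((a_0 + m')/q').
  step 1: m=24, q=28, a=1
  step 2: m=4, q=21, a=1
  step 3: m=17, q=15, a=2
  step 4: m=13, q=29, a=1
  step 5: m=16, q=12, a=3
  step 6: m=20, q=17, a=2
  step 7: m=14, q=24, a=1
  step 8: m=10, q=21, a=1
  step 9: m=11, q=23, a=1
  step 10: m=12, q=20, a=1
  step 11: m=8, q=27, a=1
  step 12: m=19, q=9, a=4
  step 13: m=17, q=35, a=1
  step 14: m=18, q=8, a=5
  step 15: m=22, q=15, a=3
  step 16: m=23, q=5, a=9
  step 17: m=22, q=24, a=1
  step 18: m=2, q=25, a=1
  step 19: m=23, q=3, a=15
  step 20: m=22, q=40, a=1
  step 21: m=18, q=7, a=6
  step 22: m=24, q=4, a=12
  step 23: m=24, q=7, a=6
  step 24: m=18, q=40, a=1
  step 25: m=22, q=3, a=15
  step 26: m=23, q=25, a=1
  step 27: m=2, q=24, a=1
  step 28: m=22, q=5, a=9
  step 29: m=23, q=15, a=3
  step 30: m=22, q=8, a=5
  step 31: m=18, q=35, a=1
  step 32: m=17, q=9, a=4
  step 33: m=19, q=27, a=1
  step 34: m=8, q=20, a=1
  step 35: m=12, q=23, a=1
  step 36: m=11, q=21, a=1
  step 37: m=10, q=24, a=1
  step 38: m=14, q=17, a=2
  step 39: m=20, q=12, a=3
  step 40: m=16, q=29, a=1
  step 41: m=13, q=15, a=2
  step 42: m=17, q=21, a=1
  step 43: m=4, q=28, a=1
  step 44: m=24, q=1, a=48
a_44 = 2*a_0 = 48, so the period closes here.
sqrt(604) = [24; 1, 1, 2, 1, 3, 2, 1, 1, 1, 1, 1, 4, 1, 5, 3, 9, 1, 1, 15, 1, 6, 12, 6, 1, 15, 1, 1, 9, 3, 5, 1, 4, 1, 1, 1, 1, 1, 2, 3, 1, 2, 1, 1, 48]
Period length = 44

44


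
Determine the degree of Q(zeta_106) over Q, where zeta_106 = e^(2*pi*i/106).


The degree equals Euler's totient phi(106).
106 = 2 * 53
phi(106) = 52

52


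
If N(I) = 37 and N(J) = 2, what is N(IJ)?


N(IJ) = N(I) * N(J)
= 37 * 2
= 74

74


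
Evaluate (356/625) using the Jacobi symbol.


Compute (356/625) via quadratic reciprocity:
  pull out 2: (2/625) = +1  (since 625 mod 8 = 1)
  pull out 2: (2/625) = +1  (since 625 mod 8 = 1)
  reciprocity: (89/625) -> +(625/89)
  reduce: (2/89)
  pull out 2: (2/89) = +1  (since 89 mod 8 = 1)
  (1/89) = 1
Product of signs = 1

1


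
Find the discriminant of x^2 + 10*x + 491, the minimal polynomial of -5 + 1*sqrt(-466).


The element -5 + 1*sqrt(-466) has minimal polynomial:
x^2 + 10*x + 491
Discriminant = (10)^2 - 4*(491)
= 100 - 1964
= -1864

-1864


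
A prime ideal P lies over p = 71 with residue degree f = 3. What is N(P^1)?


N(P^a) = p^(a*f)
= 71^(1*3)
= 71^3
= 357911

357911


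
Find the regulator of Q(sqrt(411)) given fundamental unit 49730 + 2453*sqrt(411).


epsilon = 49730 + 2453*sqrt(411)
= 99460.0000
R = ln(99460.0000)
= 11.5075

11.5075
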